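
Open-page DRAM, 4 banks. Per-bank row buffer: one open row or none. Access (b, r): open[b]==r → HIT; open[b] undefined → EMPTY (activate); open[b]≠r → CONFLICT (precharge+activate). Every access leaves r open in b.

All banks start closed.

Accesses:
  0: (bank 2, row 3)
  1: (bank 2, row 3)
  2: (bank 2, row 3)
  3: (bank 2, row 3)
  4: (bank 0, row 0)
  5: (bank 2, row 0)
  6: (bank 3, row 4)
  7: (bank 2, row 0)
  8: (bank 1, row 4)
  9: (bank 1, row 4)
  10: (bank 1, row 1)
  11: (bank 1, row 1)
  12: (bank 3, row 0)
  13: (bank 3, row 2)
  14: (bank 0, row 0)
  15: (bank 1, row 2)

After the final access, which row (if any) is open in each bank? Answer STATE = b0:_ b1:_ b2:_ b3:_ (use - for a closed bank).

  [0] b2 r3: no row ⇒ E
  [1] b2 r3: had r3 ⇒ H
  [2] b2 r3: had r3 ⇒ H
  [3] b2 r3: had r3 ⇒ H
  [4] b0 r0: no row ⇒ E
  [5] b2 r0: had r3 ⇒ C
  [6] b3 r4: no row ⇒ E
  [7] b2 r0: had r0 ⇒ H
  [8] b1 r4: no row ⇒ E
  [9] b1 r4: had r4 ⇒ H
  [10] b1 r1: had r4 ⇒ C
  [11] b1 r1: had r1 ⇒ H
  [12] b3 r0: had r4 ⇒ C
  [13] b3 r2: had r0 ⇒ C
  [14] b0 r0: had r0 ⇒ H
  [15] b1 r2: had r1 ⇒ C

STATE = b0:0 b1:2 b2:0 b3:2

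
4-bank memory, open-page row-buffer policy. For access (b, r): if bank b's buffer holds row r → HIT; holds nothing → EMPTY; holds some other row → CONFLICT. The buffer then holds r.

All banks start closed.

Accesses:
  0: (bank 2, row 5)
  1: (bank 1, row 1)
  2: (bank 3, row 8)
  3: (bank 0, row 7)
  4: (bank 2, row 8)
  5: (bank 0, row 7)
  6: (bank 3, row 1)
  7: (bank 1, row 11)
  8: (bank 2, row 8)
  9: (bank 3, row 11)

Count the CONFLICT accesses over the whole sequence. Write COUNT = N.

0: bank 2 row 5 — prev None → EMPTY
1: bank 1 row 1 — prev None → EMPTY
2: bank 3 row 8 — prev None → EMPTY
3: bank 0 row 7 — prev None → EMPTY
4: bank 2 row 8 — prev 5 → CONFLICT
5: bank 0 row 7 — prev 7 → HIT
6: bank 3 row 1 — prev 8 → CONFLICT
7: bank 1 row 11 — prev 1 → CONFLICT
8: bank 2 row 8 — prev 8 → HIT
9: bank 3 row 11 — prev 1 → CONFLICT

COUNT = 4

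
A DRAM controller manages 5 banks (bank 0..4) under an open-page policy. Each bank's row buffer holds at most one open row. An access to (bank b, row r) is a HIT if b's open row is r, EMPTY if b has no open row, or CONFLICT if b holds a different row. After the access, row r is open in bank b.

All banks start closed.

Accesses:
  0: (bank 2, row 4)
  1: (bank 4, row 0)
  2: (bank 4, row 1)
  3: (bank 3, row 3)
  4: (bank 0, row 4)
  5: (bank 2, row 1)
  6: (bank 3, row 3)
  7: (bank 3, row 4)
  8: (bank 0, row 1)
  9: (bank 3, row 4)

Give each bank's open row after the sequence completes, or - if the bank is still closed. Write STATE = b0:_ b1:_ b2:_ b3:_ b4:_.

step 0: bank2 None->4 [EMPTY]
step 1: bank4 None->0 [EMPTY]
step 2: bank4 0->1 [CONFLICT]
step 3: bank3 None->3 [EMPTY]
step 4: bank0 None->4 [EMPTY]
step 5: bank2 4->1 [CONFLICT]
step 6: bank3 3->3 [HIT]
step 7: bank3 3->4 [CONFLICT]
step 8: bank0 4->1 [CONFLICT]
step 9: bank3 4->4 [HIT]

STATE = b0:1 b1:- b2:1 b3:4 b4:1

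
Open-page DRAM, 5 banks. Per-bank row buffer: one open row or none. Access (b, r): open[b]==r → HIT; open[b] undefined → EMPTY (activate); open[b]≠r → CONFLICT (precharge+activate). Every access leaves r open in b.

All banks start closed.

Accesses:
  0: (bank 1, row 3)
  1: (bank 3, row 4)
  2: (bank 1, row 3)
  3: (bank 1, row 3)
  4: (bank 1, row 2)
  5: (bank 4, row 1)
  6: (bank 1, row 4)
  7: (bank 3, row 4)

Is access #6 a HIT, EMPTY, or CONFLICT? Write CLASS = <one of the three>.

CLASS = CONFLICT

0: bank 1 row 3 — prev None → EMPTY
1: bank 3 row 4 — prev None → EMPTY
2: bank 1 row 3 — prev 3 → HIT
3: bank 1 row 3 — prev 3 → HIT
4: bank 1 row 2 — prev 3 → CONFLICT
5: bank 4 row 1 — prev None → EMPTY
6: bank 1 row 4 — prev 2 → CONFLICT
7: bank 3 row 4 — prev 4 → HIT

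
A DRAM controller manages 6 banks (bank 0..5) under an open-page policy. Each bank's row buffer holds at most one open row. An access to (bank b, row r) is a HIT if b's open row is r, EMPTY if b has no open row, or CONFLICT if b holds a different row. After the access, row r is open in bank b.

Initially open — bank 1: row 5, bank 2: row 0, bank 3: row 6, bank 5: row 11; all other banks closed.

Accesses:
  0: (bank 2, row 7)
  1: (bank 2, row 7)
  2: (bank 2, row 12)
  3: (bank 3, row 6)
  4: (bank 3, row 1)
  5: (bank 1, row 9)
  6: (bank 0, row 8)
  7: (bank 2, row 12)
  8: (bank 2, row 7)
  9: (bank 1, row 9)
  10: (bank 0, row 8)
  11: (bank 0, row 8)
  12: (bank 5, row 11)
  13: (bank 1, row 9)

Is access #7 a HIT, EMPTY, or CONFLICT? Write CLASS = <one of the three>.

CLASS = HIT

  [0] b2 r7: had r0 ⇒ C
  [1] b2 r7: had r7 ⇒ H
  [2] b2 r12: had r7 ⇒ C
  [3] b3 r6: had r6 ⇒ H
  [4] b3 r1: had r6 ⇒ C
  [5] b1 r9: had r5 ⇒ C
  [6] b0 r8: no row ⇒ E
  [7] b2 r12: had r12 ⇒ H
  [8] b2 r7: had r12 ⇒ C
  [9] b1 r9: had r9 ⇒ H
  [10] b0 r8: had r8 ⇒ H
  [11] b0 r8: had r8 ⇒ H
  [12] b5 r11: had r11 ⇒ H
  [13] b1 r9: had r9 ⇒ H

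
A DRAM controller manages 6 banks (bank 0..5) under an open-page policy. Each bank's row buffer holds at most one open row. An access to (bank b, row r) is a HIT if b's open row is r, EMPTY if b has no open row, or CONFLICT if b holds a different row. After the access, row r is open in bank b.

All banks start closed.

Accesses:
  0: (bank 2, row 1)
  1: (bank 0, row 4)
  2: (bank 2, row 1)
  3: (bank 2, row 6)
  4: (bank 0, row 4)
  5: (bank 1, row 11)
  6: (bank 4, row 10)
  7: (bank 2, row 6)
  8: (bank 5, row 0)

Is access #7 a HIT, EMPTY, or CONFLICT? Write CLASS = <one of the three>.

CLASS = HIT

0: bank 2 row 1 — prev None → EMPTY
1: bank 0 row 4 — prev None → EMPTY
2: bank 2 row 1 — prev 1 → HIT
3: bank 2 row 6 — prev 1 → CONFLICT
4: bank 0 row 4 — prev 4 → HIT
5: bank 1 row 11 — prev None → EMPTY
6: bank 4 row 10 — prev None → EMPTY
7: bank 2 row 6 — prev 6 → HIT
8: bank 5 row 0 — prev None → EMPTY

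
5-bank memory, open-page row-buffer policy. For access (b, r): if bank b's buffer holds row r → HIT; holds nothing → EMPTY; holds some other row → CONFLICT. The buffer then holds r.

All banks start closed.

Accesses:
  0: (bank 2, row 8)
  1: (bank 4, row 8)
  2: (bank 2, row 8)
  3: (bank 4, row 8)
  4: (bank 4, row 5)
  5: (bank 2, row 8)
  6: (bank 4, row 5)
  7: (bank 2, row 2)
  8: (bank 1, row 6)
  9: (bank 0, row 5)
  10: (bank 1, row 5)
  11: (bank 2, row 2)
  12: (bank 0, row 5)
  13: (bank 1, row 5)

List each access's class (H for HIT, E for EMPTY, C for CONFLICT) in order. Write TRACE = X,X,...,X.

TRACE = E,E,H,H,C,H,H,C,E,E,C,H,H,H

#0 (2,8) E
#1 (4,8) E
#2 (2,8) H  (was 8)
#3 (4,8) H  (was 8)
#4 (4,5) C  (was 8)
#5 (2,8) H  (was 8)
#6 (4,5) H  (was 5)
#7 (2,2) C  (was 8)
#8 (1,6) E
#9 (0,5) E
#10 (1,5) C  (was 6)
#11 (2,2) H  (was 2)
#12 (0,5) H  (was 5)
#13 (1,5) H  (was 5)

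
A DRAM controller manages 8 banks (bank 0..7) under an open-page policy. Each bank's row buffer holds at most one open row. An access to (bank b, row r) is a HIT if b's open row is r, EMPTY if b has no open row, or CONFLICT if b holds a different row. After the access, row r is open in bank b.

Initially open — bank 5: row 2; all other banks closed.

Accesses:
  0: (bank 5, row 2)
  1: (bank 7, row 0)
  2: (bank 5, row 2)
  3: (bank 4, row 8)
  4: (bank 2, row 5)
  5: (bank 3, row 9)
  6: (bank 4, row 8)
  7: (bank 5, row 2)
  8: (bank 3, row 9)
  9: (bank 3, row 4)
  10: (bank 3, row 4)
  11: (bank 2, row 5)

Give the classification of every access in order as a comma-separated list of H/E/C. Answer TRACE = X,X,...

#0 (5,2) H  (was 2)
#1 (7,0) E
#2 (5,2) H  (was 2)
#3 (4,8) E
#4 (2,5) E
#5 (3,9) E
#6 (4,8) H  (was 8)
#7 (5,2) H  (was 2)
#8 (3,9) H  (was 9)
#9 (3,4) C  (was 9)
#10 (3,4) H  (was 4)
#11 (2,5) H  (was 5)

TRACE = H,E,H,E,E,E,H,H,H,C,H,H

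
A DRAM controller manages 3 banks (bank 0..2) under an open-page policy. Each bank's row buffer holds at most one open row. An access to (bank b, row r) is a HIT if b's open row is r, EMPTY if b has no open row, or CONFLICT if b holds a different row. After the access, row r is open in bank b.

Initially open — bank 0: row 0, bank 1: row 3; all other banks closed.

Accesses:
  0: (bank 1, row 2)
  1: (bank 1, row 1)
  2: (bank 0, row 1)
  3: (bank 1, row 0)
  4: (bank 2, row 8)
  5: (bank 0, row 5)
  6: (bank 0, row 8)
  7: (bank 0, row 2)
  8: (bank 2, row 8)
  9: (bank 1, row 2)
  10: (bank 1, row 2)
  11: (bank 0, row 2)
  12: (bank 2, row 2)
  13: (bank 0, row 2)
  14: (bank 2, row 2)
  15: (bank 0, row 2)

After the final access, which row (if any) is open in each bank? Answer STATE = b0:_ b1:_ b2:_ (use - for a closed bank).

  [0] b1 r2: had r3 ⇒ C
  [1] b1 r1: had r2 ⇒ C
  [2] b0 r1: had r0 ⇒ C
  [3] b1 r0: had r1 ⇒ C
  [4] b2 r8: no row ⇒ E
  [5] b0 r5: had r1 ⇒ C
  [6] b0 r8: had r5 ⇒ C
  [7] b0 r2: had r8 ⇒ C
  [8] b2 r8: had r8 ⇒ H
  [9] b1 r2: had r0 ⇒ C
  [10] b1 r2: had r2 ⇒ H
  [11] b0 r2: had r2 ⇒ H
  [12] b2 r2: had r8 ⇒ C
  [13] b0 r2: had r2 ⇒ H
  [14] b2 r2: had r2 ⇒ H
  [15] b0 r2: had r2 ⇒ H

STATE = b0:2 b1:2 b2:2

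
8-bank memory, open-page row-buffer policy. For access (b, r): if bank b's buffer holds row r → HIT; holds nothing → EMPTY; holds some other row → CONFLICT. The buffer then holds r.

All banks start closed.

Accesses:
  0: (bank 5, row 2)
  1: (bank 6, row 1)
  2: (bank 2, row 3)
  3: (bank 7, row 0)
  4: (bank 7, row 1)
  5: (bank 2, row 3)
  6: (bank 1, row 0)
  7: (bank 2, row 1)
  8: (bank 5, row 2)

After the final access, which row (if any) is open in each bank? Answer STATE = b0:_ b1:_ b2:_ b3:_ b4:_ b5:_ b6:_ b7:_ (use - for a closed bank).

0: bank 5 row 2 — prev None → EMPTY
1: bank 6 row 1 — prev None → EMPTY
2: bank 2 row 3 — prev None → EMPTY
3: bank 7 row 0 — prev None → EMPTY
4: bank 7 row 1 — prev 0 → CONFLICT
5: bank 2 row 3 — prev 3 → HIT
6: bank 1 row 0 — prev None → EMPTY
7: bank 2 row 1 — prev 3 → CONFLICT
8: bank 5 row 2 — prev 2 → HIT

STATE = b0:- b1:0 b2:1 b3:- b4:- b5:2 b6:1 b7:1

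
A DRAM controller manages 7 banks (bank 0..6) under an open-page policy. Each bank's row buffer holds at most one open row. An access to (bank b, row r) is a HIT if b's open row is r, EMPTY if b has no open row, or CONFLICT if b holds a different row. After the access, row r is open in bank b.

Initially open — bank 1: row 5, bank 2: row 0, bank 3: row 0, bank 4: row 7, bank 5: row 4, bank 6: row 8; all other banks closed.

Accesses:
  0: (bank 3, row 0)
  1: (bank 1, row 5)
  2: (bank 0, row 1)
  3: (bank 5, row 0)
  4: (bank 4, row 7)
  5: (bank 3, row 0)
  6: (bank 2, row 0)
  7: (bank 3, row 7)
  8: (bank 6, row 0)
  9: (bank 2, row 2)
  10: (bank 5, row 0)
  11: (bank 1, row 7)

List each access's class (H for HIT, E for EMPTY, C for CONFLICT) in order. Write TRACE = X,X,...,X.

TRACE = H,H,E,C,H,H,H,C,C,C,H,C

0: bank 3 row 0 — prev 0 → HIT
1: bank 1 row 5 — prev 5 → HIT
2: bank 0 row 1 — prev None → EMPTY
3: bank 5 row 0 — prev 4 → CONFLICT
4: bank 4 row 7 — prev 7 → HIT
5: bank 3 row 0 — prev 0 → HIT
6: bank 2 row 0 — prev 0 → HIT
7: bank 3 row 7 — prev 0 → CONFLICT
8: bank 6 row 0 — prev 8 → CONFLICT
9: bank 2 row 2 — prev 0 → CONFLICT
10: bank 5 row 0 — prev 0 → HIT
11: bank 1 row 7 — prev 5 → CONFLICT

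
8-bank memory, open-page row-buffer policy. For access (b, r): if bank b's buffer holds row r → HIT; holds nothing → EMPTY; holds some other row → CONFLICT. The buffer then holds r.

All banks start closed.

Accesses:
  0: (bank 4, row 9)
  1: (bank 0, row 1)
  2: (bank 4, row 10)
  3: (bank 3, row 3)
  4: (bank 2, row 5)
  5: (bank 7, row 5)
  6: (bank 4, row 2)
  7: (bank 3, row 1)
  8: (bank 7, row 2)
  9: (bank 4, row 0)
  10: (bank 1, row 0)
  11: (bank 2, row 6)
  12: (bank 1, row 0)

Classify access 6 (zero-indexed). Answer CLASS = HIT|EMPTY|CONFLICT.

CLASS = CONFLICT

0: bank 4 row 9 — prev None → EMPTY
1: bank 0 row 1 — prev None → EMPTY
2: bank 4 row 10 — prev 9 → CONFLICT
3: bank 3 row 3 — prev None → EMPTY
4: bank 2 row 5 — prev None → EMPTY
5: bank 7 row 5 — prev None → EMPTY
6: bank 4 row 2 — prev 10 → CONFLICT
7: bank 3 row 1 — prev 3 → CONFLICT
8: bank 7 row 2 — prev 5 → CONFLICT
9: bank 4 row 0 — prev 2 → CONFLICT
10: bank 1 row 0 — prev None → EMPTY
11: bank 2 row 6 — prev 5 → CONFLICT
12: bank 1 row 0 — prev 0 → HIT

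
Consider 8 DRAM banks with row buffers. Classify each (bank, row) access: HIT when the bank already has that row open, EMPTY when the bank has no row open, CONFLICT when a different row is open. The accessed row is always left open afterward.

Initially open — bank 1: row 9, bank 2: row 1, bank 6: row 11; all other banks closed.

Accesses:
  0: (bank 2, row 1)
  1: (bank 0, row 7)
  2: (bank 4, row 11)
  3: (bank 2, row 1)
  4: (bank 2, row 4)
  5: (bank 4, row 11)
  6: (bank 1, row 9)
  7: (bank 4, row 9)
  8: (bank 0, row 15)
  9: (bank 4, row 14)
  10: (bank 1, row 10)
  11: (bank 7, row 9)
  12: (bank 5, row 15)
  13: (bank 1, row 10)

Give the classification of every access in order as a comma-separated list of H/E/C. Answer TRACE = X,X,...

TRACE = H,E,E,H,C,H,H,C,C,C,C,E,E,H

  [0] b2 r1: had r1 ⇒ H
  [1] b0 r7: no row ⇒ E
  [2] b4 r11: no row ⇒ E
  [3] b2 r1: had r1 ⇒ H
  [4] b2 r4: had r1 ⇒ C
  [5] b4 r11: had r11 ⇒ H
  [6] b1 r9: had r9 ⇒ H
  [7] b4 r9: had r11 ⇒ C
  [8] b0 r15: had r7 ⇒ C
  [9] b4 r14: had r9 ⇒ C
  [10] b1 r10: had r9 ⇒ C
  [11] b7 r9: no row ⇒ E
  [12] b5 r15: no row ⇒ E
  [13] b1 r10: had r10 ⇒ H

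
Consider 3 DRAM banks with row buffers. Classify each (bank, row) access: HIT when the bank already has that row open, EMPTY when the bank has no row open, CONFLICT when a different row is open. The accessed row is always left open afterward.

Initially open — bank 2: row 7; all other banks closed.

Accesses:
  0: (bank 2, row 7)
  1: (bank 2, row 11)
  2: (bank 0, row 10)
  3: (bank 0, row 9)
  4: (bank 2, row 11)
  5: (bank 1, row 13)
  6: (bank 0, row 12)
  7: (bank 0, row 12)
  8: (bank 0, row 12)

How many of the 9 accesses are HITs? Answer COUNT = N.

  [0] b2 r7: had r7 ⇒ H
  [1] b2 r11: had r7 ⇒ C
  [2] b0 r10: no row ⇒ E
  [3] b0 r9: had r10 ⇒ C
  [4] b2 r11: had r11 ⇒ H
  [5] b1 r13: no row ⇒ E
  [6] b0 r12: had r9 ⇒ C
  [7] b0 r12: had r12 ⇒ H
  [8] b0 r12: had r12 ⇒ H

COUNT = 4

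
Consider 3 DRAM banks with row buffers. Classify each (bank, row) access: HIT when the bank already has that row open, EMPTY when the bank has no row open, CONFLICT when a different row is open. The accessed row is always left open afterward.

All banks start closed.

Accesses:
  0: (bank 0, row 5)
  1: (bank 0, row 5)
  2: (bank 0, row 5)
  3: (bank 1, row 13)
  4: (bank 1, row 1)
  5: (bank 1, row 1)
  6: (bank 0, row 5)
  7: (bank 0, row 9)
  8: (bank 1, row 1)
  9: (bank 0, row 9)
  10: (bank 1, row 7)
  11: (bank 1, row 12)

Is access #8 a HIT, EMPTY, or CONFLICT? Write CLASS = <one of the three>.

CLASS = HIT

  [0] b0 r5: no row ⇒ E
  [1] b0 r5: had r5 ⇒ H
  [2] b0 r5: had r5 ⇒ H
  [3] b1 r13: no row ⇒ E
  [4] b1 r1: had r13 ⇒ C
  [5] b1 r1: had r1 ⇒ H
  [6] b0 r5: had r5 ⇒ H
  [7] b0 r9: had r5 ⇒ C
  [8] b1 r1: had r1 ⇒ H
  [9] b0 r9: had r9 ⇒ H
  [10] b1 r7: had r1 ⇒ C
  [11] b1 r12: had r7 ⇒ C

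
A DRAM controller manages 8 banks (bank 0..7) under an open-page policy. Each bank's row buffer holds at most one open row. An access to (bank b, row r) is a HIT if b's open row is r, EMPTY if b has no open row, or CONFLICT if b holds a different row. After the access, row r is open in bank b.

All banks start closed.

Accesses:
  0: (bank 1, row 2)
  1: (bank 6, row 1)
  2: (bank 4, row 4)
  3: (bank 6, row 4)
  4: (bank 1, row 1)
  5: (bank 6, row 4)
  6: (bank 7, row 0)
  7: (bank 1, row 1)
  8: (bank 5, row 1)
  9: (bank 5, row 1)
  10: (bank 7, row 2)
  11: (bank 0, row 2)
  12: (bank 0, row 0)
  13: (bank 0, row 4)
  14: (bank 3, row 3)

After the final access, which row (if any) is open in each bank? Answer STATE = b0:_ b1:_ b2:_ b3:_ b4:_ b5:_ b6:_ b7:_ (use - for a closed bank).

0: bank 1 row 2 — prev None → EMPTY
1: bank 6 row 1 — prev None → EMPTY
2: bank 4 row 4 — prev None → EMPTY
3: bank 6 row 4 — prev 1 → CONFLICT
4: bank 1 row 1 — prev 2 → CONFLICT
5: bank 6 row 4 — prev 4 → HIT
6: bank 7 row 0 — prev None → EMPTY
7: bank 1 row 1 — prev 1 → HIT
8: bank 5 row 1 — prev None → EMPTY
9: bank 5 row 1 — prev 1 → HIT
10: bank 7 row 2 — prev 0 → CONFLICT
11: bank 0 row 2 — prev None → EMPTY
12: bank 0 row 0 — prev 2 → CONFLICT
13: bank 0 row 4 — prev 0 → CONFLICT
14: bank 3 row 3 — prev None → EMPTY

STATE = b0:4 b1:1 b2:- b3:3 b4:4 b5:1 b6:4 b7:2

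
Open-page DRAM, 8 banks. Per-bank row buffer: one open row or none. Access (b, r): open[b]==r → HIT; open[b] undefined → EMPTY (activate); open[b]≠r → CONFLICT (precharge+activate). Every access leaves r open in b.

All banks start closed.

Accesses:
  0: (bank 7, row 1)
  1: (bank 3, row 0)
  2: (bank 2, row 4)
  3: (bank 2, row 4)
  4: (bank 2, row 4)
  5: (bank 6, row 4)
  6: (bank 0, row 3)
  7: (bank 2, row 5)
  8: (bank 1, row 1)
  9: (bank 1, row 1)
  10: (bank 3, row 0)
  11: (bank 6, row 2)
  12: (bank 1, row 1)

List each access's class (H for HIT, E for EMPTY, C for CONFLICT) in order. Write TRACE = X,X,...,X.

TRACE = E,E,E,H,H,E,E,C,E,H,H,C,H

0: bank 7 row 1 — prev None → EMPTY
1: bank 3 row 0 — prev None → EMPTY
2: bank 2 row 4 — prev None → EMPTY
3: bank 2 row 4 — prev 4 → HIT
4: bank 2 row 4 — prev 4 → HIT
5: bank 6 row 4 — prev None → EMPTY
6: bank 0 row 3 — prev None → EMPTY
7: bank 2 row 5 — prev 4 → CONFLICT
8: bank 1 row 1 — prev None → EMPTY
9: bank 1 row 1 — prev 1 → HIT
10: bank 3 row 0 — prev 0 → HIT
11: bank 6 row 2 — prev 4 → CONFLICT
12: bank 1 row 1 — prev 1 → HIT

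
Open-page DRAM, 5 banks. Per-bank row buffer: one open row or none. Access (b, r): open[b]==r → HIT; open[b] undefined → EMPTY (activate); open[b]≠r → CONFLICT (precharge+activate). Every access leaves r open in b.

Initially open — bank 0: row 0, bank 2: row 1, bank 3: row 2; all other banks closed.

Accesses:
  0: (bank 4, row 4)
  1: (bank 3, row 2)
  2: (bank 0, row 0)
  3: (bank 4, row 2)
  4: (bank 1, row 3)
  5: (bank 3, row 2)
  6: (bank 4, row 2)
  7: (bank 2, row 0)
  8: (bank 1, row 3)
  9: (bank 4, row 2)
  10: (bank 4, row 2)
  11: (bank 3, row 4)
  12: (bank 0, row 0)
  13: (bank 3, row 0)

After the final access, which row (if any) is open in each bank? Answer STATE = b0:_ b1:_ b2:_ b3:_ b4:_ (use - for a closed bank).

  [0] b4 r4: no row ⇒ E
  [1] b3 r2: had r2 ⇒ H
  [2] b0 r0: had r0 ⇒ H
  [3] b4 r2: had r4 ⇒ C
  [4] b1 r3: no row ⇒ E
  [5] b3 r2: had r2 ⇒ H
  [6] b4 r2: had r2 ⇒ H
  [7] b2 r0: had r1 ⇒ C
  [8] b1 r3: had r3 ⇒ H
  [9] b4 r2: had r2 ⇒ H
  [10] b4 r2: had r2 ⇒ H
  [11] b3 r4: had r2 ⇒ C
  [12] b0 r0: had r0 ⇒ H
  [13] b3 r0: had r4 ⇒ C

STATE = b0:0 b1:3 b2:0 b3:0 b4:2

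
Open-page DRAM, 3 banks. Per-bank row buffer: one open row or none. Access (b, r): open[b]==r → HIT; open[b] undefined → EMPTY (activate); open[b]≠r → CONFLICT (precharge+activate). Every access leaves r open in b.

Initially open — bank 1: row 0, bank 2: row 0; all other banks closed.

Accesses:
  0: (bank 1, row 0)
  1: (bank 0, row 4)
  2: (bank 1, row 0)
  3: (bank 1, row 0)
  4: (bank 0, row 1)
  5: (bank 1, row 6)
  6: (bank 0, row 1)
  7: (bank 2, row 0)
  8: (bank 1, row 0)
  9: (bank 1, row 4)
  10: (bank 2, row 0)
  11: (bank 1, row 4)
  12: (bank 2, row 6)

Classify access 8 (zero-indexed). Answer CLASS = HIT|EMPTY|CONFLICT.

CLASS = CONFLICT

step 0: bank1 0->0 [HIT]
step 1: bank0 None->4 [EMPTY]
step 2: bank1 0->0 [HIT]
step 3: bank1 0->0 [HIT]
step 4: bank0 4->1 [CONFLICT]
step 5: bank1 0->6 [CONFLICT]
step 6: bank0 1->1 [HIT]
step 7: bank2 0->0 [HIT]
step 8: bank1 6->0 [CONFLICT]
step 9: bank1 0->4 [CONFLICT]
step 10: bank2 0->0 [HIT]
step 11: bank1 4->4 [HIT]
step 12: bank2 0->6 [CONFLICT]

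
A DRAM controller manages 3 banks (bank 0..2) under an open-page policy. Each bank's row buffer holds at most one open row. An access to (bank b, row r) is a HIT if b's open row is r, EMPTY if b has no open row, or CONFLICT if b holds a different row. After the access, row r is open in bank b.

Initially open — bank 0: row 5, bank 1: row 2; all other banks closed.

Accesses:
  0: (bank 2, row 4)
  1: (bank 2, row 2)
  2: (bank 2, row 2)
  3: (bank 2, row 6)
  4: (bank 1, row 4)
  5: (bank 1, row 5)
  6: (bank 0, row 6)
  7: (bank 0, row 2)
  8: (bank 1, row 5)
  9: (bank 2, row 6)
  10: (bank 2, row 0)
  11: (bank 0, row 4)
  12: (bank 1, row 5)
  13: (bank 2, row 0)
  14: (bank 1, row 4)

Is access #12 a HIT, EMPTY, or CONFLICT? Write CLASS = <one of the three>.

step 0: bank2 None->4 [EMPTY]
step 1: bank2 4->2 [CONFLICT]
step 2: bank2 2->2 [HIT]
step 3: bank2 2->6 [CONFLICT]
step 4: bank1 2->4 [CONFLICT]
step 5: bank1 4->5 [CONFLICT]
step 6: bank0 5->6 [CONFLICT]
step 7: bank0 6->2 [CONFLICT]
step 8: bank1 5->5 [HIT]
step 9: bank2 6->6 [HIT]
step 10: bank2 6->0 [CONFLICT]
step 11: bank0 2->4 [CONFLICT]
step 12: bank1 5->5 [HIT]
step 13: bank2 0->0 [HIT]
step 14: bank1 5->4 [CONFLICT]

CLASS = HIT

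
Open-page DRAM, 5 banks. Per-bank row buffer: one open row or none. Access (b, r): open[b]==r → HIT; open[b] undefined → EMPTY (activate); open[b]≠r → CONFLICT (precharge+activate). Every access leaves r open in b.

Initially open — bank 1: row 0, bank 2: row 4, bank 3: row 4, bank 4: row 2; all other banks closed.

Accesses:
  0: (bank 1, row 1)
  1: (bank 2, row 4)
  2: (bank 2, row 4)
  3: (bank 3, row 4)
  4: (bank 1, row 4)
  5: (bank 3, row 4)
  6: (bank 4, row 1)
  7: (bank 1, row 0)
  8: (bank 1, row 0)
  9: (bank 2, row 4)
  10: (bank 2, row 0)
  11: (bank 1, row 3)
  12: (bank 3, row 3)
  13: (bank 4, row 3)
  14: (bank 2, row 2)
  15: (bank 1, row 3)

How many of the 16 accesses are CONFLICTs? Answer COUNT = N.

COUNT = 9

step 0: bank1 0->1 [CONFLICT]
step 1: bank2 4->4 [HIT]
step 2: bank2 4->4 [HIT]
step 3: bank3 4->4 [HIT]
step 4: bank1 1->4 [CONFLICT]
step 5: bank3 4->4 [HIT]
step 6: bank4 2->1 [CONFLICT]
step 7: bank1 4->0 [CONFLICT]
step 8: bank1 0->0 [HIT]
step 9: bank2 4->4 [HIT]
step 10: bank2 4->0 [CONFLICT]
step 11: bank1 0->3 [CONFLICT]
step 12: bank3 4->3 [CONFLICT]
step 13: bank4 1->3 [CONFLICT]
step 14: bank2 0->2 [CONFLICT]
step 15: bank1 3->3 [HIT]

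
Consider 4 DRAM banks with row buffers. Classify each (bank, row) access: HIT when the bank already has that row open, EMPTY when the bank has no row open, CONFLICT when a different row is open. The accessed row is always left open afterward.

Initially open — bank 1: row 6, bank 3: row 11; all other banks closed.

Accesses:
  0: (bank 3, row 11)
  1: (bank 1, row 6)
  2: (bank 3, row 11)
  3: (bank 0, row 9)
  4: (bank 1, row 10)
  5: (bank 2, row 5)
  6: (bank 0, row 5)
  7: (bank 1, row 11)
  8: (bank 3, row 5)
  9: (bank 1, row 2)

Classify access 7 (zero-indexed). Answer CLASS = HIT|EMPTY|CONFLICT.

CLASS = CONFLICT

#0 (3,11) H  (was 11)
#1 (1,6) H  (was 6)
#2 (3,11) H  (was 11)
#3 (0,9) E
#4 (1,10) C  (was 6)
#5 (2,5) E
#6 (0,5) C  (was 9)
#7 (1,11) C  (was 10)
#8 (3,5) C  (was 11)
#9 (1,2) C  (was 11)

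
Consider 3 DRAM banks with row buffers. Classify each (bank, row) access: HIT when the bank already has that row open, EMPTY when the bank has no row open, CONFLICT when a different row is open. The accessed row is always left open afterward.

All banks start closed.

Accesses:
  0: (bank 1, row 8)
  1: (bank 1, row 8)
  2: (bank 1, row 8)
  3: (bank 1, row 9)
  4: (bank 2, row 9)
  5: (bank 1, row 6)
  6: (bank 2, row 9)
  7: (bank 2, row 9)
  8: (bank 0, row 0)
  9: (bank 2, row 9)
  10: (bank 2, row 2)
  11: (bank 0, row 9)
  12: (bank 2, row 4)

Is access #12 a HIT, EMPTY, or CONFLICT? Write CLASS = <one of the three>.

0: bank 1 row 8 — prev None → EMPTY
1: bank 1 row 8 — prev 8 → HIT
2: bank 1 row 8 — prev 8 → HIT
3: bank 1 row 9 — prev 8 → CONFLICT
4: bank 2 row 9 — prev None → EMPTY
5: bank 1 row 6 — prev 9 → CONFLICT
6: bank 2 row 9 — prev 9 → HIT
7: bank 2 row 9 — prev 9 → HIT
8: bank 0 row 0 — prev None → EMPTY
9: bank 2 row 9 — prev 9 → HIT
10: bank 2 row 2 — prev 9 → CONFLICT
11: bank 0 row 9 — prev 0 → CONFLICT
12: bank 2 row 4 — prev 2 → CONFLICT

CLASS = CONFLICT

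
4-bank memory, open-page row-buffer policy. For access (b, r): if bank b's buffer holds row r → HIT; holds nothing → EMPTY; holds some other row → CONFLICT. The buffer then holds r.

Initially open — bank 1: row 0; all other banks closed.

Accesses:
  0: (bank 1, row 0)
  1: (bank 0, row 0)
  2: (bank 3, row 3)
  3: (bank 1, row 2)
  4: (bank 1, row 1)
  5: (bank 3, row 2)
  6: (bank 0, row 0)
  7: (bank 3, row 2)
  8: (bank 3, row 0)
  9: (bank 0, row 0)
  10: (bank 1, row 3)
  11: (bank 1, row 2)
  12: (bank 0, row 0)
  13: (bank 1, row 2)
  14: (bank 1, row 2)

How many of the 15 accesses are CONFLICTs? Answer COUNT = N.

  [0] b1 r0: had r0 ⇒ H
  [1] b0 r0: no row ⇒ E
  [2] b3 r3: no row ⇒ E
  [3] b1 r2: had r0 ⇒ C
  [4] b1 r1: had r2 ⇒ C
  [5] b3 r2: had r3 ⇒ C
  [6] b0 r0: had r0 ⇒ H
  [7] b3 r2: had r2 ⇒ H
  [8] b3 r0: had r2 ⇒ C
  [9] b0 r0: had r0 ⇒ H
  [10] b1 r3: had r1 ⇒ C
  [11] b1 r2: had r3 ⇒ C
  [12] b0 r0: had r0 ⇒ H
  [13] b1 r2: had r2 ⇒ H
  [14] b1 r2: had r2 ⇒ H

COUNT = 6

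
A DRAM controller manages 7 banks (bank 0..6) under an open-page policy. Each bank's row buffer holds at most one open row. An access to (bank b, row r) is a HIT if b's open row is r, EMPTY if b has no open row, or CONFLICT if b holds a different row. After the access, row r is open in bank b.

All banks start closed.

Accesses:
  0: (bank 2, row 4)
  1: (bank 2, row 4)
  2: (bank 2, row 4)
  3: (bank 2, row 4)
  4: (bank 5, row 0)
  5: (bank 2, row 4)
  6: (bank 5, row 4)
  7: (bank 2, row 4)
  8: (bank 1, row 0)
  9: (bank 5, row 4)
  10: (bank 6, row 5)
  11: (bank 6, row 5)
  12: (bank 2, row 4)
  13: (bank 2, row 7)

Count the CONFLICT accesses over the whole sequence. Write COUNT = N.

COUNT = 2

  [0] b2 r4: no row ⇒ E
  [1] b2 r4: had r4 ⇒ H
  [2] b2 r4: had r4 ⇒ H
  [3] b2 r4: had r4 ⇒ H
  [4] b5 r0: no row ⇒ E
  [5] b2 r4: had r4 ⇒ H
  [6] b5 r4: had r0 ⇒ C
  [7] b2 r4: had r4 ⇒ H
  [8] b1 r0: no row ⇒ E
  [9] b5 r4: had r4 ⇒ H
  [10] b6 r5: no row ⇒ E
  [11] b6 r5: had r5 ⇒ H
  [12] b2 r4: had r4 ⇒ H
  [13] b2 r7: had r4 ⇒ C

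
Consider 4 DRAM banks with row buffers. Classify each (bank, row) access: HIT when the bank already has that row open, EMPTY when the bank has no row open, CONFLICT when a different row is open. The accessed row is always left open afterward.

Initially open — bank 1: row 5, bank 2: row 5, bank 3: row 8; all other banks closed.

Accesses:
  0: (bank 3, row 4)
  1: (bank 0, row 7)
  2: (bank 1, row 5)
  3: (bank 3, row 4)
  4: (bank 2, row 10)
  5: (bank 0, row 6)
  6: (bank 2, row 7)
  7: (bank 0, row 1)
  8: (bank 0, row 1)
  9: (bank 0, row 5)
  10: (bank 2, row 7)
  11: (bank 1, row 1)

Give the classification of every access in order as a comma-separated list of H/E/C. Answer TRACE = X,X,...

#0 (3,4) C  (was 8)
#1 (0,7) E
#2 (1,5) H  (was 5)
#3 (3,4) H  (was 4)
#4 (2,10) C  (was 5)
#5 (0,6) C  (was 7)
#6 (2,7) C  (was 10)
#7 (0,1) C  (was 6)
#8 (0,1) H  (was 1)
#9 (0,5) C  (was 1)
#10 (2,7) H  (was 7)
#11 (1,1) C  (was 5)

TRACE = C,E,H,H,C,C,C,C,H,C,H,C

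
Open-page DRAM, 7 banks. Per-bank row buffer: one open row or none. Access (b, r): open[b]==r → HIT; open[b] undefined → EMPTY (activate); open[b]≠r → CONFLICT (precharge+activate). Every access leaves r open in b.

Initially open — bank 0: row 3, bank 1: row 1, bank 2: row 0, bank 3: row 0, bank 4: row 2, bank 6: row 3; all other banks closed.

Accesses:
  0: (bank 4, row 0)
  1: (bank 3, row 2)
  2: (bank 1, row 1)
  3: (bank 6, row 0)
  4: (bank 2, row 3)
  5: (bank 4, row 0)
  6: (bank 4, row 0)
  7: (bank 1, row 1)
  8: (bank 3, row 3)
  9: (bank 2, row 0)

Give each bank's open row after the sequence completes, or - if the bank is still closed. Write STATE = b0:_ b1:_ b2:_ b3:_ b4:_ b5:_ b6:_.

  [0] b4 r0: had r2 ⇒ C
  [1] b3 r2: had r0 ⇒ C
  [2] b1 r1: had r1 ⇒ H
  [3] b6 r0: had r3 ⇒ C
  [4] b2 r3: had r0 ⇒ C
  [5] b4 r0: had r0 ⇒ H
  [6] b4 r0: had r0 ⇒ H
  [7] b1 r1: had r1 ⇒ H
  [8] b3 r3: had r2 ⇒ C
  [9] b2 r0: had r3 ⇒ C

STATE = b0:3 b1:1 b2:0 b3:3 b4:0 b5:- b6:0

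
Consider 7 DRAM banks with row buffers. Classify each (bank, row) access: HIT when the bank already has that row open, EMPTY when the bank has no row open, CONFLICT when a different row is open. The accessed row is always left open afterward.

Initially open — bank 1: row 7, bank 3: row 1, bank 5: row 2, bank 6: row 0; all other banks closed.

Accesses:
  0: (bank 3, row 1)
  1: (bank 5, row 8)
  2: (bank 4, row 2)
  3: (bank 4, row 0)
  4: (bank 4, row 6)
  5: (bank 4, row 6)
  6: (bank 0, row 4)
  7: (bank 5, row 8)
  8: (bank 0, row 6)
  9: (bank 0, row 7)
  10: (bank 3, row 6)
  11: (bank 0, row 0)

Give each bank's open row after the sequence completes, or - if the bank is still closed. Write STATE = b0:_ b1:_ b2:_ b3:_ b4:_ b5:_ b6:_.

#0 (3,1) H  (was 1)
#1 (5,8) C  (was 2)
#2 (4,2) E
#3 (4,0) C  (was 2)
#4 (4,6) C  (was 0)
#5 (4,6) H  (was 6)
#6 (0,4) E
#7 (5,8) H  (was 8)
#8 (0,6) C  (was 4)
#9 (0,7) C  (was 6)
#10 (3,6) C  (was 1)
#11 (0,0) C  (was 7)

STATE = b0:0 b1:7 b2:- b3:6 b4:6 b5:8 b6:0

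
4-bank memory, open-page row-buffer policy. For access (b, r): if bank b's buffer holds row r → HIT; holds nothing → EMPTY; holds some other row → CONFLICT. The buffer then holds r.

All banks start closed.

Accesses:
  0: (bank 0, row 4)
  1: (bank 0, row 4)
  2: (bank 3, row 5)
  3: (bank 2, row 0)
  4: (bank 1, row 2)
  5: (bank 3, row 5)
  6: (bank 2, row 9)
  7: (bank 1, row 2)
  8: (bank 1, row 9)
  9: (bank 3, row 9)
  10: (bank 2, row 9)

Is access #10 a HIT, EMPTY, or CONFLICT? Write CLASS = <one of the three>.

0: bank 0 row 4 — prev None → EMPTY
1: bank 0 row 4 — prev 4 → HIT
2: bank 3 row 5 — prev None → EMPTY
3: bank 2 row 0 — prev None → EMPTY
4: bank 1 row 2 — prev None → EMPTY
5: bank 3 row 5 — prev 5 → HIT
6: bank 2 row 9 — prev 0 → CONFLICT
7: bank 1 row 2 — prev 2 → HIT
8: bank 1 row 9 — prev 2 → CONFLICT
9: bank 3 row 9 — prev 5 → CONFLICT
10: bank 2 row 9 — prev 9 → HIT

CLASS = HIT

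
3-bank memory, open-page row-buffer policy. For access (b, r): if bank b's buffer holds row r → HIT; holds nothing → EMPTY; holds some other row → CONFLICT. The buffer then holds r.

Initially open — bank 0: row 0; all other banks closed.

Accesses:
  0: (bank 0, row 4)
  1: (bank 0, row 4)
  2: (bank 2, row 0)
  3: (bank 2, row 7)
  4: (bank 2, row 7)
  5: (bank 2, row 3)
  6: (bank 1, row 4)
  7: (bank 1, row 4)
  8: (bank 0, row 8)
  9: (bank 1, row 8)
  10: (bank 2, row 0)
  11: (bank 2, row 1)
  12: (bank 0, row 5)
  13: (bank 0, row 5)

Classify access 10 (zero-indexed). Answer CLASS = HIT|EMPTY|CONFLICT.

#0 (0,4) C  (was 0)
#1 (0,4) H  (was 4)
#2 (2,0) E
#3 (2,7) C  (was 0)
#4 (2,7) H  (was 7)
#5 (2,3) C  (was 7)
#6 (1,4) E
#7 (1,4) H  (was 4)
#8 (0,8) C  (was 4)
#9 (1,8) C  (was 4)
#10 (2,0) C  (was 3)
#11 (2,1) C  (was 0)
#12 (0,5) C  (was 8)
#13 (0,5) H  (was 5)

CLASS = CONFLICT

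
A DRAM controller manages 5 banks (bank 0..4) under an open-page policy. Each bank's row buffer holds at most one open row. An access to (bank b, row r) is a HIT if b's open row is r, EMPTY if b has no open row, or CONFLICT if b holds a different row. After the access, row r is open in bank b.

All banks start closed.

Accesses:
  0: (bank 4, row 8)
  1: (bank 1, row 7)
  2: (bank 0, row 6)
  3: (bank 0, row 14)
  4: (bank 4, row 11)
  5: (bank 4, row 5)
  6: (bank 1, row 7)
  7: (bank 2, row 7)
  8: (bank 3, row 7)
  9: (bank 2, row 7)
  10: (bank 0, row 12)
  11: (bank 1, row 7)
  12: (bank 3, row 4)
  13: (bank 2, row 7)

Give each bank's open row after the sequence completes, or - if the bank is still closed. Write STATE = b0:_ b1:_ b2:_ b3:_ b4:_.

STATE = b0:12 b1:7 b2:7 b3:4 b4:5

#0 (4,8) E
#1 (1,7) E
#2 (0,6) E
#3 (0,14) C  (was 6)
#4 (4,11) C  (was 8)
#5 (4,5) C  (was 11)
#6 (1,7) H  (was 7)
#7 (2,7) E
#8 (3,7) E
#9 (2,7) H  (was 7)
#10 (0,12) C  (was 14)
#11 (1,7) H  (was 7)
#12 (3,4) C  (was 7)
#13 (2,7) H  (was 7)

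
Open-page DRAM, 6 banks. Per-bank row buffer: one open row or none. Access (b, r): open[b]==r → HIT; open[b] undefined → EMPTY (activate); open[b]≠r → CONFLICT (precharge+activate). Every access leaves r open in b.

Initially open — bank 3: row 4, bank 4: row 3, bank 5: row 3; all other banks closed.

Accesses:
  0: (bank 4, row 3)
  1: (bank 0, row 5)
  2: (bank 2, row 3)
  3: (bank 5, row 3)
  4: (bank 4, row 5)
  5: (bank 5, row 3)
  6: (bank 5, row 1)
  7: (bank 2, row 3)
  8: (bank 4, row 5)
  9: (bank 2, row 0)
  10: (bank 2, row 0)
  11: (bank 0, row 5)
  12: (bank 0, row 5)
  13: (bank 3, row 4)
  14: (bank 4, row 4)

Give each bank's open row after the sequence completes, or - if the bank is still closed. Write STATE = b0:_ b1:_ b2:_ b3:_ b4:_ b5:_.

step 0: bank4 3->3 [HIT]
step 1: bank0 None->5 [EMPTY]
step 2: bank2 None->3 [EMPTY]
step 3: bank5 3->3 [HIT]
step 4: bank4 3->5 [CONFLICT]
step 5: bank5 3->3 [HIT]
step 6: bank5 3->1 [CONFLICT]
step 7: bank2 3->3 [HIT]
step 8: bank4 5->5 [HIT]
step 9: bank2 3->0 [CONFLICT]
step 10: bank2 0->0 [HIT]
step 11: bank0 5->5 [HIT]
step 12: bank0 5->5 [HIT]
step 13: bank3 4->4 [HIT]
step 14: bank4 5->4 [CONFLICT]

STATE = b0:5 b1:- b2:0 b3:4 b4:4 b5:1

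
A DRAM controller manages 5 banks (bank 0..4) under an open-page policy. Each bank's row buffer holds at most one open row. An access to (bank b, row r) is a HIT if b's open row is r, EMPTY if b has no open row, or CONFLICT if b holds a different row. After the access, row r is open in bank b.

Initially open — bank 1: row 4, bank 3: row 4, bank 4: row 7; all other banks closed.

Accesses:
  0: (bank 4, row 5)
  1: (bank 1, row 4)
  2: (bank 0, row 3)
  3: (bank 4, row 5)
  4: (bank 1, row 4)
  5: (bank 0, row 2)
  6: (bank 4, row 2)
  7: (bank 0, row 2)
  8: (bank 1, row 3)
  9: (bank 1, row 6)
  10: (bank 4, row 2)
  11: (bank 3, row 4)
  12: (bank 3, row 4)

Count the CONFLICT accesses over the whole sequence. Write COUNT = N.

COUNT = 5

step 0: bank4 7->5 [CONFLICT]
step 1: bank1 4->4 [HIT]
step 2: bank0 None->3 [EMPTY]
step 3: bank4 5->5 [HIT]
step 4: bank1 4->4 [HIT]
step 5: bank0 3->2 [CONFLICT]
step 6: bank4 5->2 [CONFLICT]
step 7: bank0 2->2 [HIT]
step 8: bank1 4->3 [CONFLICT]
step 9: bank1 3->6 [CONFLICT]
step 10: bank4 2->2 [HIT]
step 11: bank3 4->4 [HIT]
step 12: bank3 4->4 [HIT]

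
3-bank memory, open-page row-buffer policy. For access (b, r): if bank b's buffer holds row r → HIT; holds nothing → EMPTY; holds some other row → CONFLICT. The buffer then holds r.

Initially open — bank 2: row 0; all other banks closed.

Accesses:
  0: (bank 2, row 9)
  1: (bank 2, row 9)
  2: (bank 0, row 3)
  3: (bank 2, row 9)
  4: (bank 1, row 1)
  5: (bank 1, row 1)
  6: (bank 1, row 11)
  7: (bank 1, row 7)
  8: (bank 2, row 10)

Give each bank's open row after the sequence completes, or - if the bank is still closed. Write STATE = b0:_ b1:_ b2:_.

STATE = b0:3 b1:7 b2:10

  [0] b2 r9: had r0 ⇒ C
  [1] b2 r9: had r9 ⇒ H
  [2] b0 r3: no row ⇒ E
  [3] b2 r9: had r9 ⇒ H
  [4] b1 r1: no row ⇒ E
  [5] b1 r1: had r1 ⇒ H
  [6] b1 r11: had r1 ⇒ C
  [7] b1 r7: had r11 ⇒ C
  [8] b2 r10: had r9 ⇒ C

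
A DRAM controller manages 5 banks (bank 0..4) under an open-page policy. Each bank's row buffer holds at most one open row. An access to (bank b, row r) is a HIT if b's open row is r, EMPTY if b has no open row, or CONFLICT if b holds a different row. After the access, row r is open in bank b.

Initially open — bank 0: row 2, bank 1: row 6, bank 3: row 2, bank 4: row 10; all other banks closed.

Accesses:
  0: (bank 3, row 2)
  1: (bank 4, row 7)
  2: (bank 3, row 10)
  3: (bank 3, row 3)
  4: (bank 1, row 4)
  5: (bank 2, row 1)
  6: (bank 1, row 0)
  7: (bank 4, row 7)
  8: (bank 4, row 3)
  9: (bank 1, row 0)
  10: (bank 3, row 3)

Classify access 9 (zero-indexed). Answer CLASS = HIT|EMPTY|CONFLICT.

CLASS = HIT

#0 (3,2) H  (was 2)
#1 (4,7) C  (was 10)
#2 (3,10) C  (was 2)
#3 (3,3) C  (was 10)
#4 (1,4) C  (was 6)
#5 (2,1) E
#6 (1,0) C  (was 4)
#7 (4,7) H  (was 7)
#8 (4,3) C  (was 7)
#9 (1,0) H  (was 0)
#10 (3,3) H  (was 3)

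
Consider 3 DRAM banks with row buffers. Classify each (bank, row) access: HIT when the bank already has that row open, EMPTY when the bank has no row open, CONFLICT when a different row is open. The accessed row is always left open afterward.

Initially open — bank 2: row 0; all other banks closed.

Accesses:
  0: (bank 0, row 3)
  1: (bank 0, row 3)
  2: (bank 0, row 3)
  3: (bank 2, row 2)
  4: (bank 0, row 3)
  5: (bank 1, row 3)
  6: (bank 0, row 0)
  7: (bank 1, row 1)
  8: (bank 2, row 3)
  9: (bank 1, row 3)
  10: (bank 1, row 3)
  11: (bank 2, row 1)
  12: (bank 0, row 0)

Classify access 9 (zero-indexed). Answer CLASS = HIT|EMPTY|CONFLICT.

0: bank 0 row 3 — prev None → EMPTY
1: bank 0 row 3 — prev 3 → HIT
2: bank 0 row 3 — prev 3 → HIT
3: bank 2 row 2 — prev 0 → CONFLICT
4: bank 0 row 3 — prev 3 → HIT
5: bank 1 row 3 — prev None → EMPTY
6: bank 0 row 0 — prev 3 → CONFLICT
7: bank 1 row 1 — prev 3 → CONFLICT
8: bank 2 row 3 — prev 2 → CONFLICT
9: bank 1 row 3 — prev 1 → CONFLICT
10: bank 1 row 3 — prev 3 → HIT
11: bank 2 row 1 — prev 3 → CONFLICT
12: bank 0 row 0 — prev 0 → HIT

CLASS = CONFLICT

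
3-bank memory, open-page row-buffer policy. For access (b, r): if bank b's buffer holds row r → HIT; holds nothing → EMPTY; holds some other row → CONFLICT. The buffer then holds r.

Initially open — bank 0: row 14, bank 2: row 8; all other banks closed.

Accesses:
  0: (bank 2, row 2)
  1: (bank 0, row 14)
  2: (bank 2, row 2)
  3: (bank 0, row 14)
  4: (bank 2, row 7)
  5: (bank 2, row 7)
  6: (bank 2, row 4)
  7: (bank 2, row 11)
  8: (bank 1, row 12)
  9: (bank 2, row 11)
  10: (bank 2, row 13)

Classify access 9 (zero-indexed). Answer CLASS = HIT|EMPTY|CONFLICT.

CLASS = HIT

  [0] b2 r2: had r8 ⇒ C
  [1] b0 r14: had r14 ⇒ H
  [2] b2 r2: had r2 ⇒ H
  [3] b0 r14: had r14 ⇒ H
  [4] b2 r7: had r2 ⇒ C
  [5] b2 r7: had r7 ⇒ H
  [6] b2 r4: had r7 ⇒ C
  [7] b2 r11: had r4 ⇒ C
  [8] b1 r12: no row ⇒ E
  [9] b2 r11: had r11 ⇒ H
  [10] b2 r13: had r11 ⇒ C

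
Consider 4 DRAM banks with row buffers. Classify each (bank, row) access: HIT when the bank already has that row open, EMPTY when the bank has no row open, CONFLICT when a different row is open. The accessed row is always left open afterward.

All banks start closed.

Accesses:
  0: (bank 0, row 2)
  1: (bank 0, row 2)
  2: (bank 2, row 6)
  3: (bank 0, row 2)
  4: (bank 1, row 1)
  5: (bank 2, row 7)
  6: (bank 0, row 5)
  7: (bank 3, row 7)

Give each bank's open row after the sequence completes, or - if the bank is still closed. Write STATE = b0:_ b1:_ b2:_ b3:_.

  [0] b0 r2: no row ⇒ E
  [1] b0 r2: had r2 ⇒ H
  [2] b2 r6: no row ⇒ E
  [3] b0 r2: had r2 ⇒ H
  [4] b1 r1: no row ⇒ E
  [5] b2 r7: had r6 ⇒ C
  [6] b0 r5: had r2 ⇒ C
  [7] b3 r7: no row ⇒ E

STATE = b0:5 b1:1 b2:7 b3:7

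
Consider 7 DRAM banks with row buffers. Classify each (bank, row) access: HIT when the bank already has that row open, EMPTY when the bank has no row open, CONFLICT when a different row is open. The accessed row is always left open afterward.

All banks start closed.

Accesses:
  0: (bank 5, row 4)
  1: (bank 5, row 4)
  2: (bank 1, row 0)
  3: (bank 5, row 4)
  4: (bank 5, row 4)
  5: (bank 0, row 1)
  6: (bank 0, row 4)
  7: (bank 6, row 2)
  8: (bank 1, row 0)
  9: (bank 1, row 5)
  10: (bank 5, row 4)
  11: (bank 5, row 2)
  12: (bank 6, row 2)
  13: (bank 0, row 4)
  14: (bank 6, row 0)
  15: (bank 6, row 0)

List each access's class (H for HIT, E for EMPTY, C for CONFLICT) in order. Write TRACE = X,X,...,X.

TRACE = E,H,E,H,H,E,C,E,H,C,H,C,H,H,C,H

step 0: bank5 None->4 [EMPTY]
step 1: bank5 4->4 [HIT]
step 2: bank1 None->0 [EMPTY]
step 3: bank5 4->4 [HIT]
step 4: bank5 4->4 [HIT]
step 5: bank0 None->1 [EMPTY]
step 6: bank0 1->4 [CONFLICT]
step 7: bank6 None->2 [EMPTY]
step 8: bank1 0->0 [HIT]
step 9: bank1 0->5 [CONFLICT]
step 10: bank5 4->4 [HIT]
step 11: bank5 4->2 [CONFLICT]
step 12: bank6 2->2 [HIT]
step 13: bank0 4->4 [HIT]
step 14: bank6 2->0 [CONFLICT]
step 15: bank6 0->0 [HIT]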